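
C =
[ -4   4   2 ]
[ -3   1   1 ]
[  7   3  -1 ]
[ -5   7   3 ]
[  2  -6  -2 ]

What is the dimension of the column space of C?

2

Row reduce to echelon form.
R2 ← R2 − (3/4)·R1: [0, -2, -1/2]
R3 ← R3 + (7/4)·R1: [0, 10, 5/2]
R4 ← R4 − (5/4)·R1: [0, 2, 1/2]
R5 ← R5 + (1/2)·R1: [0, -4, -1]
R3 ← R3 + (5)·R2: [0, 0, 0]
R4 ← R4 + R2: [0, 0, 0]
R5 ← R5 − (2)·R2: [0, 0, 0]
Echelon form has 2 nonzero rows, so rank(C) = 2.
The column space has dimension equal to the rank: 2.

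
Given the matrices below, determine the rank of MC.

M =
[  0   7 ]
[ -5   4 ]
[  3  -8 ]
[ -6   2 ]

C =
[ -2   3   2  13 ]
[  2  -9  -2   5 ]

2

First compute MC:
[[ 14, -63, -14,  35],
 [ 18, -51, -18, -45],
 [-22,  81,  22,  -1],
 [ 16, -36, -16, -68]]
Now row reduce the product.
R2 ← R2 − (9/7)·R1: [0, 30, 0, -90]
R3 ← R3 + (11/7)·R1: [0, -18, 0, 54]
R4 ← R4 − (8/7)·R1: [0, 36, 0, -108]
R3 ← R3 + (3/5)·R2: [0, 0, 0, 0]
R4 ← R4 − (6/5)·R2: [0, 0, 0, 0]
2 nonzero rows, so rank(MC) = 2.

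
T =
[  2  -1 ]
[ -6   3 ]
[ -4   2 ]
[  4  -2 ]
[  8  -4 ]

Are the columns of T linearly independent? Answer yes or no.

no

Row reduce T to echelon form.
R2 ← R2 + (3)·R1: [0, 0]
R3 ← R3 + (2)·R1: [0, 0]
R4 ← R4 − (2)·R1: [0, 0]
R5 ← R5 − (4)·R1: [0, 0]
1 pivot among 2 columns.
Only 1 < 2 pivot columns, so the columns are linearly dependent.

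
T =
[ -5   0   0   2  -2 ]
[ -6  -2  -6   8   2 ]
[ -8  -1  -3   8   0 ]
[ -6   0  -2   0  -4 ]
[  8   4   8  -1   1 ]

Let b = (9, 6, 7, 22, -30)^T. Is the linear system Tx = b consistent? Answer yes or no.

yes

Row reduce the augmented matrix [T | b].
R2 ← R2 − (6/5)·R1: [0, -2, -6, 28/5, 22/5, -24/5]
R3 ← R3 − (8/5)·R1: [0, -1, -3, 24/5, 16/5, -37/5]
R4 ← R4 − (6/5)·R1: [0, 0, -2, -12/5, -8/5, 56/5]
R5 ← R5 + (8/5)·R1: [0, 4, 8, 11/5, -11/5, -78/5]
R3 ← R3 − (1/2)·R2: [0, 0, 0, 2, 1, -5]
R5 ← R5 + (2)·R2: [0, 0, -4, 67/5, 33/5, -126/5]
Swap R3 ↔ R4
R5 ← R5 − (2)·R3: [0, 0, 0, 91/5, 49/5, -238/5]
R5 ← R5 − (91/10)·R4: [0, 0, 0, 0, 7/10, -21/10]
The echelon form has 5 nonzero rows, and every pivot lies in the first 5 columns, so rank(T) = rank([T|b]) = 5.
The system is consistent.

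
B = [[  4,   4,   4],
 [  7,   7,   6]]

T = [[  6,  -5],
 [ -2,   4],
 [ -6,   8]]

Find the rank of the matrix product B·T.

First compute BT:
[[ -8,  28],
 [ -8,  41]]
Now row reduce the product.
R2 ← R2 − R1: [0, 13]
2 nonzero rows, so rank(BT) = 2.

2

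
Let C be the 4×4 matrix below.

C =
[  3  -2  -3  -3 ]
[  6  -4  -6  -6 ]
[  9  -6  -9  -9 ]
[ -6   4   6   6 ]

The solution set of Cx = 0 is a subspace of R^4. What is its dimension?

3

Row reduce to echelon form.
R2 ← R2 − (2)·R1: [0, 0, 0, 0]
R3 ← R3 − (3)·R1: [0, 0, 0, 0]
R4 ← R4 + (2)·R1: [0, 0, 0, 0]
1 nonzero row, so rank(C) = 1.
C has 4 columns; by rank–nullity, nullity = 4 − 1 = 3.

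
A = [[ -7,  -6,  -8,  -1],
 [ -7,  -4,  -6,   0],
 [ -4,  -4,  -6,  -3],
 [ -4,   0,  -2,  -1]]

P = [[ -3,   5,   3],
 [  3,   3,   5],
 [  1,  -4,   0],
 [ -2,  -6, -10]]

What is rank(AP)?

3

First compute AP:
[[ -3, -15, -41],
 [  3, -23, -41],
 [  0,  10,  -2],
 [ 12,  -6,  -2]]
Now row reduce the product.
R2 ← R2 + R1: [0, -38, -82]
R4 ← R4 + (4)·R1: [0, -66, -166]
R3 ← R3 + (5/19)·R2: [0, 0, -448/19]
R4 ← R4 − (33/19)·R2: [0, 0, -448/19]
R4 ← R4 − R3: [0, 0, 0]
3 nonzero rows, so rank(AP) = 3.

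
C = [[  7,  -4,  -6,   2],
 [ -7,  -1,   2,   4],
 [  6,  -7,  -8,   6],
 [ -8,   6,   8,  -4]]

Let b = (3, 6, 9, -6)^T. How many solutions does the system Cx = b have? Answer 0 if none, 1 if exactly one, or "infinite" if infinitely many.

infinite

Row reduce the augmented matrix [C | b].
R2 ← R2 + R1: [0, -5, -4, 6, 9]
R3 ← R3 − (6/7)·R1: [0, -25/7, -20/7, 30/7, 45/7]
R4 ← R4 + (8/7)·R1: [0, 10/7, 8/7, -12/7, -18/7]
R3 ← R3 − (5/7)·R2: [0, 0, 0, 0, 0]
R4 ← R4 + (2/7)·R2: [0, 0, 0, 0, 0]
The echelon form has 2 nonzero rows, and every pivot lies in the first 4 columns, so rank(C) = rank([C|b]) = 2.
The system is consistent.
rank = 2 < 4 unknowns, so there are infinitely many solutions.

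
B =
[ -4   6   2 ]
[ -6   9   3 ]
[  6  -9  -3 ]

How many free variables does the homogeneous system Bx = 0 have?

2

Row reduce to echelon form.
R2 ← R2 − (3/2)·R1: [0, 0, 0]
R3 ← R3 + (3/2)·R1: [0, 0, 0]
1 nonzero row, so rank(B) = 1.
B has 3 columns; by rank–nullity, nullity = 3 − 1 = 2.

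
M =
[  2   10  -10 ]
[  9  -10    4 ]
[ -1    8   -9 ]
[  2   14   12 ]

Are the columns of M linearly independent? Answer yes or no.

Row reduce M to echelon form.
R2 ← R2 − (9/2)·R1: [0, -55, 49]
R3 ← R3 + (1/2)·R1: [0, 13, -14]
R4 ← R4 − R1: [0, 4, 22]
R3 ← R3 + (13/55)·R2: [0, 0, -133/55]
R4 ← R4 + (4/55)·R2: [0, 0, 1406/55]
R4 ← R4 + (74/7)·R3: [0, 0, 0]
3 pivots among 3 columns.
Every column is a pivot column, so the columns are linearly independent.

yes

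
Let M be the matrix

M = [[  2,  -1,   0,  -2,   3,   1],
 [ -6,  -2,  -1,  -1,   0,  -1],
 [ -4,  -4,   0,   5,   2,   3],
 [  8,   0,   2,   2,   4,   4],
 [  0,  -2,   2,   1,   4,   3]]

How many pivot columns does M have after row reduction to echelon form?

Row reduce to echelon form.
R2 ← R2 + (3)·R1: [0, -5, -1, -7, 9, 2]
R3 ← R3 + (2)·R1: [0, -6, 0, 1, 8, 5]
R4 ← R4 − (4)·R1: [0, 4, 2, 10, -8, 0]
R3 ← R3 − (6/5)·R2: [0, 0, 6/5, 47/5, -14/5, 13/5]
R4 ← R4 + (4/5)·R2: [0, 0, 6/5, 22/5, -4/5, 8/5]
R5 ← R5 − (2/5)·R2: [0, 0, 12/5, 19/5, 2/5, 11/5]
R4 ← R4 − R3: [0, 0, 0, -5, 2, -1]
R5 ← R5 − (2)·R3: [0, 0, 0, -15, 6, -3]
R5 ← R5 − (3)·R4: [0, 0, 0, 0, 0, 0]
Echelon form has 4 nonzero rows, so rank(M) = 4.
Each nonzero row contributes one pivot column: 4 pivot columns.

4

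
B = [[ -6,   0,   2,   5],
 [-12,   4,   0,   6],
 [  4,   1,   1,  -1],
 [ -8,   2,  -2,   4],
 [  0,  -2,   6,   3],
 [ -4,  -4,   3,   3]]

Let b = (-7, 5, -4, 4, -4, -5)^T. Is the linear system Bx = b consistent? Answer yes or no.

no

Row reduce the augmented matrix [B | b].
R2 ← R2 − (2)·R1: [0, 4, -4, -4, 19]
R3 ← R3 + (2/3)·R1: [0, 1, 7/3, 7/3, -26/3]
R4 ← R4 − (4/3)·R1: [0, 2, -14/3, -8/3, 40/3]
R6 ← R6 − (2/3)·R1: [0, -4, 5/3, -1/3, -1/3]
R3 ← R3 − (1/4)·R2: [0, 0, 10/3, 10/3, -161/12]
R4 ← R4 − (1/2)·R2: [0, 0, -8/3, -2/3, 23/6]
R5 ← R5 + (1/2)·R2: [0, 0, 4, 1, 11/2]
R6 ← R6 + R2: [0, 0, -7/3, -13/3, 56/3]
R4 ← R4 + (4/5)·R3: [0, 0, 0, 2, -69/10]
R5 ← R5 − (6/5)·R3: [0, 0, 0, -3, 108/5]
R6 ← R6 + (7/10)·R3: [0, 0, 0, -2, 371/40]
R5 ← R5 + (3/2)·R4: [0, 0, 0, 0, 45/4]
R6 ← R6 + R4: [0, 0, 0, 0, 19/8]
R6 ← R6 − (19/90)·R5: [0, 0, 0, 0, 0]
The echelon form has 5 nonzero rows; the last pivot sits in the augmented column, so rank(B) = 4 but rank([B|b]) = 5.
Since the ranks differ, the system is inconsistent.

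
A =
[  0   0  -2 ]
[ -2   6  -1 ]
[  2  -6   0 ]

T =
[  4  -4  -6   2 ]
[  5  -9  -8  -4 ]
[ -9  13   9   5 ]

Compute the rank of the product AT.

2

First compute AT:
[[ 18, -26, -18, -10],
 [ 31, -59, -45, -33],
 [-22,  46,  36,  28]]
Now row reduce the product.
R2 ← R2 − (31/18)·R1: [0, -128/9, -14, -142/9]
R3 ← R3 + (11/9)·R1: [0, 128/9, 14, 142/9]
R3 ← R3 + R2: [0, 0, 0, 0]
2 nonzero rows, so rank(AT) = 2.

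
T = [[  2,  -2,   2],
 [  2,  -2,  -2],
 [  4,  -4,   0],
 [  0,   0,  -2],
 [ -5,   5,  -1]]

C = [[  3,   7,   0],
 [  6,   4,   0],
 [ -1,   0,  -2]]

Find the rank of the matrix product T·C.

First compute TC:
[[ -8,   6,  -4],
 [ -4,   6,   4],
 [-12,  12,   0],
 [  2,   0,   4],
 [ 16, -15,   2]]
Now row reduce the product.
R2 ← R2 − (1/2)·R1: [0, 3, 6]
R3 ← R3 − (3/2)·R1: [0, 3, 6]
R4 ← R4 + (1/4)·R1: [0, 3/2, 3]
R5 ← R5 + (2)·R1: [0, -3, -6]
R3 ← R3 − R2: [0, 0, 0]
R4 ← R4 − (1/2)·R2: [0, 0, 0]
R5 ← R5 + R2: [0, 0, 0]
2 nonzero rows, so rank(TC) = 2.

2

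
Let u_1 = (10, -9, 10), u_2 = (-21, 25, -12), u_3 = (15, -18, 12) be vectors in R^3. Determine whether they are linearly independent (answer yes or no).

Form the matrix with these vectors as rows and row reduce.
R2 ← R2 + (21/10)·R1: [0, 61/10, 9]
R3 ← R3 − (3/2)·R1: [0, -9/2, -3]
R3 ← R3 + (45/61)·R2: [0, 0, 222/61]
3 nonzero rows, so the 3 vectors span a space of dimension 3.
Since 3 = 3, the vectors are linearly independent.

yes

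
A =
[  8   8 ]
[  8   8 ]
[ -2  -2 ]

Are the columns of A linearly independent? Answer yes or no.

Row reduce A to echelon form.
R2 ← R2 − R1: [0, 0]
R3 ← R3 + (1/4)·R1: [0, 0]
1 pivot among 2 columns.
Only 1 < 2 pivot columns, so the columns are linearly dependent.

no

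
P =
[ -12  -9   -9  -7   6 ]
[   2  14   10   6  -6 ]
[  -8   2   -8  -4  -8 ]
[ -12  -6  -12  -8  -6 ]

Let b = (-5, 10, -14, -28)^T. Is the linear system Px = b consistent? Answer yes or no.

Row reduce the augmented matrix [P | b].
R2 ← R2 + (1/6)·R1: [0, 25/2, 17/2, 29/6, -5, 55/6]
R3 ← R3 − (2/3)·R1: [0, 8, -2, 2/3, -12, -32/3]
R4 ← R4 − R1: [0, 3, -3, -1, -12, -23]
R3 ← R3 − (16/25)·R2: [0, 0, -186/25, -182/75, -44/5, -248/15]
R4 ← R4 − (6/25)·R2: [0, 0, -126/25, -54/25, -54/5, -126/5]
R4 ← R4 − (21/31)·R3: [0, 0, 0, -16/31, -150/31, -14]
The echelon form has 4 nonzero rows, and every pivot lies in the first 5 columns, so rank(P) = rank([P|b]) = 4.
The system is consistent.

yes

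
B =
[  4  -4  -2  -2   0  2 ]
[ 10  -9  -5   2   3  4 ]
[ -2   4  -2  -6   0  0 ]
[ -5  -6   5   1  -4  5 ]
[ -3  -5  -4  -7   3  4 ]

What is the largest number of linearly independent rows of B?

5

Row reduce to echelon form.
R2 ← R2 − (5/2)·R1: [0, 1, 0, 7, 3, -1]
R3 ← R3 + (1/2)·R1: [0, 2, -3, -7, 0, 1]
R4 ← R4 + (5/4)·R1: [0, -11, 5/2, -3/2, -4, 15/2]
R5 ← R5 + (3/4)·R1: [0, -8, -11/2, -17/2, 3, 11/2]
R3 ← R3 − (2)·R2: [0, 0, -3, -21, -6, 3]
R4 ← R4 + (11)·R2: [0, 0, 5/2, 151/2, 29, -7/2]
R5 ← R5 + (8)·R2: [0, 0, -11/2, 95/2, 27, -5/2]
R4 ← R4 + (5/6)·R3: [0, 0, 0, 58, 24, -1]
R5 ← R5 − (11/6)·R3: [0, 0, 0, 86, 38, -8]
R5 ← R5 − (43/29)·R4: [0, 0, 0, 0, 70/29, -189/29]
Echelon form has 5 nonzero rows, so rank(B) = 5.
The rank gives the maximum number of linearly independent rows: 5.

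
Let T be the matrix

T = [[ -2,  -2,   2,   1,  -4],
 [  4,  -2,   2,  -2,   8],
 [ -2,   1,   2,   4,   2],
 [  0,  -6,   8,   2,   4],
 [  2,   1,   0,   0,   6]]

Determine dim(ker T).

Row reduce to echelon form.
R2 ← R2 + (2)·R1: [0, -6, 6, 0, 0]
R3 ← R3 − R1: [0, 3, 0, 3, 6]
R5 ← R5 + R1: [0, -1, 2, 1, 2]
R3 ← R3 + (1/2)·R2: [0, 0, 3, 3, 6]
R4 ← R4 − R2: [0, 0, 2, 2, 4]
R5 ← R5 − (1/6)·R2: [0, 0, 1, 1, 2]
R4 ← R4 − (2/3)·R3: [0, 0, 0, 0, 0]
R5 ← R5 − (1/3)·R3: [0, 0, 0, 0, 0]
3 nonzero rows, so rank(T) = 3.
T has 5 columns; by rank–nullity, nullity = 5 − 3 = 2.

2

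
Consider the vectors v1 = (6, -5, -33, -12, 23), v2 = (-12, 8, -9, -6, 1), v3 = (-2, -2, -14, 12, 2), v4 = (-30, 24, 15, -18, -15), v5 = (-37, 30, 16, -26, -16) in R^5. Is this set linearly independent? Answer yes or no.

Form the matrix with these vectors as rows and row reduce.
R2 ← R2 + (2)·R1: [0, -2, -75, -30, 47]
R3 ← R3 + (1/3)·R1: [0, -11/3, -25, 8, 29/3]
R4 ← R4 + (5)·R1: [0, -1, -150, -78, 100]
R5 ← R5 + (37/6)·R1: [0, -5/6, -375/2, -100, 755/6]
R3 ← R3 − (11/6)·R2: [0, 0, 225/2, 63, -153/2]
R4 ← R4 − (1/2)·R2: [0, 0, -225/2, -63, 153/2]
R5 ← R5 − (5/12)·R2: [0, 0, -625/4, -175/2, 425/4]
R4 ← R4 + R3: [0, 0, 0, 0, 0]
R5 ← R5 + (25/18)·R3: [0, 0, 0, 0, 0]
3 nonzero rows, so the 5 vectors span a space of dimension 3.
Since 3 < 5, the vectors are linearly dependent.

no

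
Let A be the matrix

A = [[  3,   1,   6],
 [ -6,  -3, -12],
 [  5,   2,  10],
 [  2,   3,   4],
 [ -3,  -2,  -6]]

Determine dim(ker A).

Row reduce to echelon form.
R2 ← R2 + (2)·R1: [0, -1, 0]
R3 ← R3 − (5/3)·R1: [0, 1/3, 0]
R4 ← R4 − (2/3)·R1: [0, 7/3, 0]
R5 ← R5 + R1: [0, -1, 0]
R3 ← R3 + (1/3)·R2: [0, 0, 0]
R4 ← R4 + (7/3)·R2: [0, 0, 0]
R5 ← R5 − R2: [0, 0, 0]
2 nonzero rows, so rank(A) = 2.
A has 3 columns; by rank–nullity, nullity = 3 − 2 = 1.

1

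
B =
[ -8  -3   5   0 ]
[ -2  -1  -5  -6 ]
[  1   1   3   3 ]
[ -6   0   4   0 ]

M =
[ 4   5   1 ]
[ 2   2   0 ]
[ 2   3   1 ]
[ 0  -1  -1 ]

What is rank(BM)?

2

First compute BM:
[[-28, -31,  -3],
 [-20, -21,  -1],
 [ 12,  13,   1],
 [-16, -18,  -2]]
Now row reduce the product.
R2 ← R2 − (5/7)·R1: [0, 8/7, 8/7]
R3 ← R3 + (3/7)·R1: [0, -2/7, -2/7]
R4 ← R4 − (4/7)·R1: [0, -2/7, -2/7]
R3 ← R3 + (1/4)·R2: [0, 0, 0]
R4 ← R4 + (1/4)·R2: [0, 0, 0]
2 nonzero rows, so rank(BM) = 2.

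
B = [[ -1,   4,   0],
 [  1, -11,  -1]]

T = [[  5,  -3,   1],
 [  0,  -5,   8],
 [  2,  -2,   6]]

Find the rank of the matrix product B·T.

First compute BT:
[[ -5, -17,  31],
 [  3,  54, -93]]
Now row reduce the product.
R2 ← R2 + (3/5)·R1: [0, 219/5, -372/5]
2 nonzero rows, so rank(BT) = 2.

2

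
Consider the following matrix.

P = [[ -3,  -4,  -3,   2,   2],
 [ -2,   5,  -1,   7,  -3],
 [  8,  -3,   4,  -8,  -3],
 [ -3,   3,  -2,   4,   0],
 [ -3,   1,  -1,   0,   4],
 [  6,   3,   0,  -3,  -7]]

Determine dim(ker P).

0

Row reduce to echelon form.
R2 ← R2 − (2/3)·R1: [0, 23/3, 1, 17/3, -13/3]
R3 ← R3 + (8/3)·R1: [0, -41/3, -4, -8/3, 7/3]
R4 ← R4 − R1: [0, 7, 1, 2, -2]
R5 ← R5 − R1: [0, 5, 2, -2, 2]
R6 ← R6 + (2)·R1: [0, -5, -6, 1, -3]
R3 ← R3 + (41/23)·R2: [0, 0, -51/23, 171/23, -124/23]
R4 ← R4 − (21/23)·R2: [0, 0, 2/23, -73/23, 45/23]
R5 ← R5 − (15/23)·R2: [0, 0, 31/23, -131/23, 111/23]
R6 ← R6 + (15/23)·R2: [0, 0, -123/23, 108/23, -134/23]
R4 ← R4 + (2/51)·R3: [0, 0, 0, -49/17, 89/51]
R5 ← R5 + (31/51)·R3: [0, 0, 0, -20/17, 79/51]
R6 ← R6 − (41/17)·R3: [0, 0, 0, -225/17, 122/17]
R5 ← R5 − (20/49)·R4: [0, 0, 0, 0, 41/49]
R6 ← R6 − (225/49)·R4: [0, 0, 0, 0, -41/49]
R6 ← R6 + R5: [0, 0, 0, 0, 0]
5 nonzero rows, so rank(P) = 5.
P has 5 columns; by rank–nullity, nullity = 5 − 5 = 0.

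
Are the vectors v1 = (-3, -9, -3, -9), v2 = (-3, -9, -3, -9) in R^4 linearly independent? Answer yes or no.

Form the matrix with these vectors as rows and row reduce.
R2 ← R2 − R1: [0, 0, 0, 0]
1 nonzero row, so the 2 vectors span a space of dimension 1.
Since 1 < 2, the vectors are linearly dependent.

no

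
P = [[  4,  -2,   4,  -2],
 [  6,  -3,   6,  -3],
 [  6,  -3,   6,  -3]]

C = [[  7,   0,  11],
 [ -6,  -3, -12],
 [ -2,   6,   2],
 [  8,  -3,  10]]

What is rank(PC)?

1

First compute PC:
[[ 16,  36,  56],
 [ 24,  54,  84],
 [ 24,  54,  84]]
Now row reduce the product.
R2 ← R2 − (3/2)·R1: [0, 0, 0]
R3 ← R3 − (3/2)·R1: [0, 0, 0]
1 nonzero row, so rank(PC) = 1.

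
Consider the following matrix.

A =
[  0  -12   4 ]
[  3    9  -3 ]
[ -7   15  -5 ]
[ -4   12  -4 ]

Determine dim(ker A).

Row reduce to echelon form.
Swap R1 ↔ R2
R3 ← R3 + (7/3)·R1: [0, 36, -12]
R4 ← R4 + (4/3)·R1: [0, 24, -8]
R3 ← R3 + (3)·R2: [0, 0, 0]
R4 ← R4 + (2)·R2: [0, 0, 0]
2 nonzero rows, so rank(A) = 2.
A has 3 columns; by rank–nullity, nullity = 3 − 2 = 1.

1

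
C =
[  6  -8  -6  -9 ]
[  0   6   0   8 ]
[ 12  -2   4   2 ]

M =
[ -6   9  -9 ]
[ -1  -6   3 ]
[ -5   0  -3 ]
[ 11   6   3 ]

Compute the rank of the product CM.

First compute CM:
[[-97,  48, -87],
 [ 82,  12,  42],
 [-68, 132, -120]]
Now row reduce the product.
R2 ← R2 + (82/97)·R1: [0, 5100/97, -3060/97]
R3 ← R3 − (68/97)·R1: [0, 9540/97, -5724/97]
R3 ← R3 − (159/85)·R2: [0, 0, 0]
2 nonzero rows, so rank(CM) = 2.

2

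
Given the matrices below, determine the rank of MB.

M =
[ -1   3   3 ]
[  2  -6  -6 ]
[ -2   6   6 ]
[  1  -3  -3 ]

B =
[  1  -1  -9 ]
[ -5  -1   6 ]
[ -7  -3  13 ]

1

First compute MB:
[[-37, -11,  66],
 [ 74,  22, -132],
 [-74, -22, 132],
 [ 37,  11, -66]]
Now row reduce the product.
R2 ← R2 + (2)·R1: [0, 0, 0]
R3 ← R3 − (2)·R1: [0, 0, 0]
R4 ← R4 + R1: [0, 0, 0]
1 nonzero row, so rank(MB) = 1.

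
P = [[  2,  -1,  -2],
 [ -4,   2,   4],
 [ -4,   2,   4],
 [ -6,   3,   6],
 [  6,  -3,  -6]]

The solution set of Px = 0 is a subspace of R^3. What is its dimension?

2

Row reduce to echelon form.
R2 ← R2 + (2)·R1: [0, 0, 0]
R3 ← R3 + (2)·R1: [0, 0, 0]
R4 ← R4 + (3)·R1: [0, 0, 0]
R5 ← R5 − (3)·R1: [0, 0, 0]
1 nonzero row, so rank(P) = 1.
P has 3 columns; by rank–nullity, nullity = 3 − 1 = 2.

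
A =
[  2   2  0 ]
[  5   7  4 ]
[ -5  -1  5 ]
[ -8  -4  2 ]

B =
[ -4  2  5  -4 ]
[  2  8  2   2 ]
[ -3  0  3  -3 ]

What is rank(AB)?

2

First compute AB:
[[ -4,  20,  14,  -4],
 [-18,  66,  51, -18],
 [  3, -18, -12,   3],
 [ 18, -48, -42,  18]]
Now row reduce the product.
R2 ← R2 − (9/2)·R1: [0, -24, -12, 0]
R3 ← R3 + (3/4)·R1: [0, -3, -3/2, 0]
R4 ← R4 + (9/2)·R1: [0, 42, 21, 0]
R3 ← R3 − (1/8)·R2: [0, 0, 0, 0]
R4 ← R4 + (7/4)·R2: [0, 0, 0, 0]
2 nonzero rows, so rank(AB) = 2.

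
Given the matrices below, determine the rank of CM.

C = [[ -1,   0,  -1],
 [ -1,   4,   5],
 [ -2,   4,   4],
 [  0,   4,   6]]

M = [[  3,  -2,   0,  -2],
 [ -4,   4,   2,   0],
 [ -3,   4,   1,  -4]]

2

First compute CM:
[[  0,  -2,  -1,   6],
 [-34,  38,  13, -18],
 [-34,  36,  12, -12],
 [-34,  40,  14, -24]]
Now row reduce the product.
Swap R1 ↔ R2
R3 ← R3 − R1: [0, -2, -1, 6]
R4 ← R4 − R1: [0, 2, 1, -6]
R3 ← R3 − R2: [0, 0, 0, 0]
R4 ← R4 + R2: [0, 0, 0, 0]
2 nonzero rows, so rank(CM) = 2.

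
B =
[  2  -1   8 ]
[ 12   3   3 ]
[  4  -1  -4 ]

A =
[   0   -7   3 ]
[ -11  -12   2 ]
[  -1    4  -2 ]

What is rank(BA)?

First compute BA:
[[  3,  30, -12],
 [-36, -108,  36],
 [ 15, -32,  18]]
Now row reduce the product.
R2 ← R2 + (12)·R1: [0, 252, -108]
R3 ← R3 − (5)·R1: [0, -182, 78]
R3 ← R3 + (13/18)·R2: [0, 0, 0]
2 nonzero rows, so rank(BA) = 2.

2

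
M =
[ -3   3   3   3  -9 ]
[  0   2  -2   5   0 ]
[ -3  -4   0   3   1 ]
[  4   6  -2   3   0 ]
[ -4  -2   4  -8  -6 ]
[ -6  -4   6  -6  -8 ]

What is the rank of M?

4

Row reduce to echelon form.
R3 ← R3 − R1: [0, -7, -3, 0, 10]
R4 ← R4 + (4/3)·R1: [0, 10, 2, 7, -12]
R5 ← R5 − (4/3)·R1: [0, -6, 0, -12, 6]
R6 ← R6 − (2)·R1: [0, -10, 0, -12, 10]
R3 ← R3 + (7/2)·R2: [0, 0, -10, 35/2, 10]
R4 ← R4 − (5)·R2: [0, 0, 12, -18, -12]
R5 ← R5 + (3)·R2: [0, 0, -6, 3, 6]
R6 ← R6 + (5)·R2: [0, 0, -10, 13, 10]
R4 ← R4 + (6/5)·R3: [0, 0, 0, 3, 0]
R5 ← R5 − (3/5)·R3: [0, 0, 0, -15/2, 0]
R6 ← R6 − R3: [0, 0, 0, -9/2, 0]
R5 ← R5 + (5/2)·R4: [0, 0, 0, 0, 0]
R6 ← R6 + (3/2)·R4: [0, 0, 0, 0, 0]
Echelon form has 4 nonzero rows, so rank(M) = 4.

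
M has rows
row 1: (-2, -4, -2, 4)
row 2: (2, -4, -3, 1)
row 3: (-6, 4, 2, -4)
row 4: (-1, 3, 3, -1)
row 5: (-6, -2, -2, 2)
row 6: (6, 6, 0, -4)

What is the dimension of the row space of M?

Row reduce to echelon form.
R2 ← R2 + R1: [0, -8, -5, 5]
R3 ← R3 − (3)·R1: [0, 16, 8, -16]
R4 ← R4 − (1/2)·R1: [0, 5, 4, -3]
R5 ← R5 − (3)·R1: [0, 10, 4, -10]
R6 ← R6 + (3)·R1: [0, -6, -6, 8]
R3 ← R3 + (2)·R2: [0, 0, -2, -6]
R4 ← R4 + (5/8)·R2: [0, 0, 7/8, 1/8]
R5 ← R5 + (5/4)·R2: [0, 0, -9/4, -15/4]
R6 ← R6 − (3/4)·R2: [0, 0, -9/4, 17/4]
R4 ← R4 + (7/16)·R3: [0, 0, 0, -5/2]
R5 ← R5 − (9/8)·R3: [0, 0, 0, 3]
R6 ← R6 − (9/8)·R3: [0, 0, 0, 11]
R5 ← R5 + (6/5)·R4: [0, 0, 0, 0]
R6 ← R6 + (22/5)·R4: [0, 0, 0, 0]
Echelon form has 4 nonzero rows, so rank(M) = 4.
The row space has dimension equal to the rank: 4.

4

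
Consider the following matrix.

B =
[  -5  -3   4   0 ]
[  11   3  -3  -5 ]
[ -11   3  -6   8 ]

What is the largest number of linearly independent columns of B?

3

Row reduce to echelon form.
R2 ← R2 + (11/5)·R1: [0, -18/5, 29/5, -5]
R3 ← R3 − (11/5)·R1: [0, 48/5, -74/5, 8]
R3 ← R3 + (8/3)·R2: [0, 0, 2/3, -16/3]
Echelon form has 3 nonzero rows, so rank(B) = 3.
The rank gives the maximum number of linearly independent columns: 3.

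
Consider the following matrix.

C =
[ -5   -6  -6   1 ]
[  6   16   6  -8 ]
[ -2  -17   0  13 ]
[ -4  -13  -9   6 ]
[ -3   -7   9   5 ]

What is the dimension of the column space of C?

4

Row reduce to echelon form.
R2 ← R2 + (6/5)·R1: [0, 44/5, -6/5, -34/5]
R3 ← R3 − (2/5)·R1: [0, -73/5, 12/5, 63/5]
R4 ← R4 − (4/5)·R1: [0, -41/5, -21/5, 26/5]
R5 ← R5 − (3/5)·R1: [0, -17/5, 63/5, 22/5]
R3 ← R3 + (73/44)·R2: [0, 0, 9/22, 29/22]
R4 ← R4 + (41/44)·R2: [0, 0, -117/22, -25/22]
R5 ← R5 + (17/44)·R2: [0, 0, 267/22, 39/22]
R4 ← R4 + (13)·R3: [0, 0, 0, 16]
R5 ← R5 − (89/3)·R3: [0, 0, 0, -112/3]
R5 ← R5 + (7/3)·R4: [0, 0, 0, 0]
Echelon form has 4 nonzero rows, so rank(C) = 4.
The column space has dimension equal to the rank: 4.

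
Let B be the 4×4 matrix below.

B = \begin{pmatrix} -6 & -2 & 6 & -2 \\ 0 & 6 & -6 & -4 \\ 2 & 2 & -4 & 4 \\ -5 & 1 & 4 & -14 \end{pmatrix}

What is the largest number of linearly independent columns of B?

Row reduce to echelon form.
R3 ← R3 + (1/3)·R1: [0, 4/3, -2, 10/3]
R4 ← R4 − (5/6)·R1: [0, 8/3, -1, -37/3]
R3 ← R3 − (2/9)·R2: [0, 0, -2/3, 38/9]
R4 ← R4 − (4/9)·R2: [0, 0, 5/3, -95/9]
R4 ← R4 + (5/2)·R3: [0, 0, 0, 0]
Echelon form has 3 nonzero rows, so rank(B) = 3.
The rank gives the maximum number of linearly independent columns: 3.

3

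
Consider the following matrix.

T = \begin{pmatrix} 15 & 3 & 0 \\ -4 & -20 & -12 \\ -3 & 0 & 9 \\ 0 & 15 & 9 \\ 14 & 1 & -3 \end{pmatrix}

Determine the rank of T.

3

Row reduce to echelon form.
R2 ← R2 + (4/15)·R1: [0, -96/5, -12]
R3 ← R3 + (1/5)·R1: [0, 3/5, 9]
R5 ← R5 − (14/15)·R1: [0, -9/5, -3]
R3 ← R3 + (1/32)·R2: [0, 0, 69/8]
R4 ← R4 + (25/32)·R2: [0, 0, -3/8]
R5 ← R5 − (3/32)·R2: [0, 0, -15/8]
R4 ← R4 + (1/23)·R3: [0, 0, 0]
R5 ← R5 + (5/23)·R3: [0, 0, 0]
Echelon form has 3 nonzero rows, so rank(T) = 3.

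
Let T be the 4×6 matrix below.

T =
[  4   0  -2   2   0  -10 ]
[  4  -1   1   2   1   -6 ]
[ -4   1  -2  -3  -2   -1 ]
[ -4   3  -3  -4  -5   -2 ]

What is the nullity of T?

2

Row reduce to echelon form.
R2 ← R2 − R1: [0, -1, 3, 0, 1, 4]
R3 ← R3 + R1: [0, 1, -4, -1, -2, -11]
R4 ← R4 + R1: [0, 3, -5, -2, -5, -12]
R3 ← R3 + R2: [0, 0, -1, -1, -1, -7]
R4 ← R4 + (3)·R2: [0, 0, 4, -2, -2, 0]
R4 ← R4 + (4)·R3: [0, 0, 0, -6, -6, -28]
4 nonzero rows, so rank(T) = 4.
T has 6 columns; by rank–nullity, nullity = 6 − 4 = 2.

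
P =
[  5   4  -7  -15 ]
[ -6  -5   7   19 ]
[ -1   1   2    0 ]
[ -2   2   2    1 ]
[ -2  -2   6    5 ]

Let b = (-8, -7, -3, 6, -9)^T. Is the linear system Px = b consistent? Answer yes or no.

no

Row reduce the augmented matrix [P | b].
R2 ← R2 + (6/5)·R1: [0, -1/5, -7/5, 1, -83/5]
R3 ← R3 + (1/5)·R1: [0, 9/5, 3/5, -3, -23/5]
R4 ← R4 + (2/5)·R1: [0, 18/5, -4/5, -5, 14/5]
R5 ← R5 + (2/5)·R1: [0, -2/5, 16/5, -1, -61/5]
R3 ← R3 + (9)·R2: [0, 0, -12, 6, -154]
R4 ← R4 + (18)·R2: [0, 0, -26, 13, -296]
R5 ← R5 − (2)·R2: [0, 0, 6, -3, 21]
R4 ← R4 − (13/6)·R3: [0, 0, 0, 0, 113/3]
R5 ← R5 + (1/2)·R3: [0, 0, 0, 0, -56]
R5 ← R5 + (168/113)·R4: [0, 0, 0, 0, 0]
The echelon form has 4 nonzero rows; the last pivot sits in the augmented column, so rank(P) = 3 but rank([P|b]) = 4.
Since the ranks differ, the system is inconsistent.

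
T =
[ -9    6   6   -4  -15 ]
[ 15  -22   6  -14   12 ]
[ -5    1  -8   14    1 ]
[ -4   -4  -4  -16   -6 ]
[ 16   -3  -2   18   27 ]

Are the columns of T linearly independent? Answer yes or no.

Row reduce T to echelon form.
R2 ← R2 + (5/3)·R1: [0, -12, 16, -62/3, -13]
R3 ← R3 − (5/9)·R1: [0, -7/3, -34/3, 146/9, 28/3]
R4 ← R4 − (4/9)·R1: [0, -20/3, -20/3, -128/9, 2/3]
R5 ← R5 + (16/9)·R1: [0, 23/3, 26/3, 98/9, 1/3]
R3 ← R3 − (7/36)·R2: [0, 0, -130/9, 1093/54, 427/36]
R4 ← R4 − (5/9)·R2: [0, 0, -140/9, -74/27, 71/9]
R5 ← R5 + (23/36)·R2: [0, 0, 170/9, -125/54, -287/36]
R4 ← R4 − (14/13)·R3: [0, 0, 0, -319/13, -127/26]
R5 ← R5 + (17/13)·R3: [0, 0, 0, 314/13, 98/13]
R5 ← R5 + (314/319)·R4: [0, 0, 0, 0, 871/319]
5 pivots among 5 columns.
Every column is a pivot column, so the columns are linearly independent.

yes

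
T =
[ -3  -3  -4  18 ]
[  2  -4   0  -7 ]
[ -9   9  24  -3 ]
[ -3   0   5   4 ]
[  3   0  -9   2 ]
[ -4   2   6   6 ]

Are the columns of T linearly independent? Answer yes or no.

Row reduce T to echelon form.
R2 ← R2 + (2/3)·R1: [0, -6, -8/3, 5]
R3 ← R3 − (3)·R1: [0, 18, 36, -57]
R4 ← R4 − R1: [0, 3, 9, -14]
R5 ← R5 + R1: [0, -3, -13, 20]
R6 ← R6 − (4/3)·R1: [0, 6, 34/3, -18]
R3 ← R3 + (3)·R2: [0, 0, 28, -42]
R4 ← R4 + (1/2)·R2: [0, 0, 23/3, -23/2]
R5 ← R5 − (1/2)·R2: [0, 0, -35/3, 35/2]
R6 ← R6 + R2: [0, 0, 26/3, -13]
R4 ← R4 − (23/84)·R3: [0, 0, 0, 0]
R5 ← R5 + (5/12)·R3: [0, 0, 0, 0]
R6 ← R6 − (13/42)·R3: [0, 0, 0, 0]
3 pivots among 4 columns.
Only 3 < 4 pivot columns, so the columns are linearly dependent.

no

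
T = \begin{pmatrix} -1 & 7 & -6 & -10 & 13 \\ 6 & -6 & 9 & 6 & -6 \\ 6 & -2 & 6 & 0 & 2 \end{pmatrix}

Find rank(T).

Row reduce to echelon form.
R2 ← R2 + (6)·R1: [0, 36, -27, -54, 72]
R3 ← R3 + (6)·R1: [0, 40, -30, -60, 80]
R3 ← R3 − (10/9)·R2: [0, 0, 0, 0, 0]
Echelon form has 2 nonzero rows, so rank(T) = 2.

2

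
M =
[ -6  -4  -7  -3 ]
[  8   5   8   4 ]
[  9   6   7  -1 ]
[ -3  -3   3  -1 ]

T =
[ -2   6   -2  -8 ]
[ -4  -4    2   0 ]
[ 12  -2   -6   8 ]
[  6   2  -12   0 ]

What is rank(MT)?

4

First compute MT:
[[-74, -12,  82,  -8],
 [ 84,  20, -102,   0],
 [ 36,  14, -36, -16],
 [ 48, -14,  -6,  48]]
Now row reduce the product.
R2 ← R2 + (42/37)·R1: [0, 236/37, -330/37, -336/37]
R3 ← R3 + (18/37)·R1: [0, 302/37, 144/37, -736/37]
R4 ← R4 + (24/37)·R1: [0, -806/37, 1746/37, 1584/37]
R3 ← R3 − (151/118)·R2: [0, 0, 903/59, -488/59]
R4 ← R4 + (403/118)·R2: [0, 0, 987/59, 696/59]
R4 ← R4 − (47/43)·R3: [0, 0, 0, 896/43]
4 nonzero rows, so rank(MT) = 4.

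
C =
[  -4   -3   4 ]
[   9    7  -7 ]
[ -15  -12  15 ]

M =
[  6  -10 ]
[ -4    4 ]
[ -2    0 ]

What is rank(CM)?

First compute CM:
[[-20,  28],
 [ 40, -62],
 [-72, 102]]
Now row reduce the product.
R2 ← R2 + (2)·R1: [0, -6]
R3 ← R3 − (18/5)·R1: [0, 6/5]
R3 ← R3 + (1/5)·R2: [0, 0]
2 nonzero rows, so rank(CM) = 2.

2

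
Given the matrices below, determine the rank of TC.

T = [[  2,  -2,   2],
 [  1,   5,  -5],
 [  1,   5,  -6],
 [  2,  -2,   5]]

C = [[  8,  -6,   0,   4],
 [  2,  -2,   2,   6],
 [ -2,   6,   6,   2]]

3

First compute TC:
[[  8,   4,   8,   0],
 [ 28, -46, -20,  24],
 [ 30, -52, -26,  22],
 [  2,  22,  26,   6]]
Now row reduce the product.
R2 ← R2 − (7/2)·R1: [0, -60, -48, 24]
R3 ← R3 − (15/4)·R1: [0, -67, -56, 22]
R4 ← R4 − (1/4)·R1: [0, 21, 24, 6]
R3 ← R3 − (67/60)·R2: [0, 0, -12/5, -24/5]
R4 ← R4 + (7/20)·R2: [0, 0, 36/5, 72/5]
R4 ← R4 + (3)·R3: [0, 0, 0, 0]
3 nonzero rows, so rank(TC) = 3.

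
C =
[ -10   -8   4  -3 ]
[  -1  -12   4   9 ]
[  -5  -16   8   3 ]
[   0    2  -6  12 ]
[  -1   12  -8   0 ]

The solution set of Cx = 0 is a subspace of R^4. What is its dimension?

1

Row reduce to echelon form.
R2 ← R2 − (1/10)·R1: [0, -56/5, 18/5, 93/10]
R3 ← R3 − (1/2)·R1: [0, -12, 6, 9/2]
R5 ← R5 − (1/10)·R1: [0, 64/5, -42/5, 3/10]
R3 ← R3 − (15/14)·R2: [0, 0, 15/7, -153/28]
R4 ← R4 + (5/28)·R2: [0, 0, -75/14, 765/56]
R5 ← R5 + (8/7)·R2: [0, 0, -30/7, 153/14]
R4 ← R4 + (5/2)·R3: [0, 0, 0, 0]
R5 ← R5 + (2)·R3: [0, 0, 0, 0]
3 nonzero rows, so rank(C) = 3.
C has 4 columns; by rank–nullity, nullity = 4 − 3 = 1.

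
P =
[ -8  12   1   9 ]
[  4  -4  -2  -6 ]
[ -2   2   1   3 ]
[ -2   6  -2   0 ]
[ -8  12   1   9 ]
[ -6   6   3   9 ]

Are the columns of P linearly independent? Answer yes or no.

Row reduce P to echelon form.
R2 ← R2 + (1/2)·R1: [0, 2, -3/2, -3/2]
R3 ← R3 − (1/4)·R1: [0, -1, 3/4, 3/4]
R4 ← R4 − (1/4)·R1: [0, 3, -9/4, -9/4]
R5 ← R5 − R1: [0, 0, 0, 0]
R6 ← R6 − (3/4)·R1: [0, -3, 9/4, 9/4]
R3 ← R3 + (1/2)·R2: [0, 0, 0, 0]
R4 ← R4 − (3/2)·R2: [0, 0, 0, 0]
R6 ← R6 + (3/2)·R2: [0, 0, 0, 0]
2 pivots among 4 columns.
Only 2 < 4 pivot columns, so the columns are linearly dependent.

no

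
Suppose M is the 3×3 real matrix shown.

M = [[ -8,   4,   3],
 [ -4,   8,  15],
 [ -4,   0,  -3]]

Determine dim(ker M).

1

Row reduce to echelon form.
R2 ← R2 − (1/2)·R1: [0, 6, 27/2]
R3 ← R3 − (1/2)·R1: [0, -2, -9/2]
R3 ← R3 + (1/3)·R2: [0, 0, 0]
2 nonzero rows, so rank(M) = 2.
M has 3 columns; by rank–nullity, nullity = 3 − 2 = 1.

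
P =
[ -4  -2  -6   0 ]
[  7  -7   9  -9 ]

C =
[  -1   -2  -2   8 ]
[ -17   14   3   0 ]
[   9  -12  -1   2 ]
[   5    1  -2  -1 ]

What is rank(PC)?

First compute PC:
[[-16,  52,   8, -44],
 [148, -229, -26,  83]]
Now row reduce the product.
R2 ← R2 + (37/4)·R1: [0, 252, 48, -324]
2 nonzero rows, so rank(PC) = 2.

2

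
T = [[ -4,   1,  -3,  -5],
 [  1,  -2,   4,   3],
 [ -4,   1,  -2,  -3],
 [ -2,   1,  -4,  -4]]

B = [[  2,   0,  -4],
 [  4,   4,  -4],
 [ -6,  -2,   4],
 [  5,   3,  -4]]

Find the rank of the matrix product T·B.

First compute TB:
[[-11,  -5,  20],
 [-15,  -7,   8],
 [ -7,  -1,  16],
 [  4,   0,   4]]
Now row reduce the product.
R2 ← R2 − (15/11)·R1: [0, -2/11, -212/11]
R3 ← R3 − (7/11)·R1: [0, 24/11, 36/11]
R4 ← R4 + (4/11)·R1: [0, -20/11, 124/11]
R3 ← R3 + (12)·R2: [0, 0, -228]
R4 ← R4 − (10)·R2: [0, 0, 204]
R4 ← R4 + (17/19)·R3: [0, 0, 0]
3 nonzero rows, so rank(TB) = 3.

3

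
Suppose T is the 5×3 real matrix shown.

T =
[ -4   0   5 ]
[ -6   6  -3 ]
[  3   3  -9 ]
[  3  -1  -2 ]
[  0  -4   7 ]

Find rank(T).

Row reduce to echelon form.
R2 ← R2 − (3/2)·R1: [0, 6, -21/2]
R3 ← R3 + (3/4)·R1: [0, 3, -21/4]
R4 ← R4 + (3/4)·R1: [0, -1, 7/4]
R3 ← R3 − (1/2)·R2: [0, 0, 0]
R4 ← R4 + (1/6)·R2: [0, 0, 0]
R5 ← R5 + (2/3)·R2: [0, 0, 0]
Echelon form has 2 nonzero rows, so rank(T) = 2.

2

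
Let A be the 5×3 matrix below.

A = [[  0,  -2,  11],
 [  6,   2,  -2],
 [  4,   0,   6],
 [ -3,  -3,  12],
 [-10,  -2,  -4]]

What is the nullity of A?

Row reduce to echelon form.
Swap R1 ↔ R2
R3 ← R3 − (2/3)·R1: [0, -4/3, 22/3]
R4 ← R4 + (1/2)·R1: [0, -2, 11]
R5 ← R5 + (5/3)·R1: [0, 4/3, -22/3]
R3 ← R3 − (2/3)·R2: [0, 0, 0]
R4 ← R4 − R2: [0, 0, 0]
R5 ← R5 + (2/3)·R2: [0, 0, 0]
2 nonzero rows, so rank(A) = 2.
A has 3 columns; by rank–nullity, nullity = 3 − 2 = 1.

1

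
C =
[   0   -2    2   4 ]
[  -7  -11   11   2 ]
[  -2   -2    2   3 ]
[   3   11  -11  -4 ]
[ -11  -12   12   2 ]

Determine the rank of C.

3

Row reduce to echelon form.
Swap R1 ↔ R2
R3 ← R3 − (2/7)·R1: [0, 8/7, -8/7, 17/7]
R4 ← R4 + (3/7)·R1: [0, 44/7, -44/7, -22/7]
R5 ← R5 − (11/7)·R1: [0, 37/7, -37/7, -8/7]
R3 ← R3 + (4/7)·R2: [0, 0, 0, 33/7]
R4 ← R4 + (22/7)·R2: [0, 0, 0, 66/7]
R5 ← R5 + (37/14)·R2: [0, 0, 0, 66/7]
R4 ← R4 − (2)·R3: [0, 0, 0, 0]
R5 ← R5 − (2)·R3: [0, 0, 0, 0]
Echelon form has 3 nonzero rows, so rank(C) = 3.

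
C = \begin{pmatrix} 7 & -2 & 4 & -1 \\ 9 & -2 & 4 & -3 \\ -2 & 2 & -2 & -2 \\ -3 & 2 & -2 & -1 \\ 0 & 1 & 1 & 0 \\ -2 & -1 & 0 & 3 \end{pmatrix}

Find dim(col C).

Row reduce to echelon form.
R2 ← R2 − (9/7)·R1: [0, 4/7, -8/7, -12/7]
R3 ← R3 + (2/7)·R1: [0, 10/7, -6/7, -16/7]
R4 ← R4 + (3/7)·R1: [0, 8/7, -2/7, -10/7]
R6 ← R6 + (2/7)·R1: [0, -11/7, 8/7, 19/7]
R3 ← R3 − (5/2)·R2: [0, 0, 2, 2]
R4 ← R4 − (2)·R2: [0, 0, 2, 2]
R5 ← R5 − (7/4)·R2: [0, 0, 3, 3]
R6 ← R6 + (11/4)·R2: [0, 0, -2, -2]
R4 ← R4 − R3: [0, 0, 0, 0]
R5 ← R5 − (3/2)·R3: [0, 0, 0, 0]
R6 ← R6 + R3: [0, 0, 0, 0]
Echelon form has 3 nonzero rows, so rank(C) = 3.
The column space has dimension equal to the rank: 3.

3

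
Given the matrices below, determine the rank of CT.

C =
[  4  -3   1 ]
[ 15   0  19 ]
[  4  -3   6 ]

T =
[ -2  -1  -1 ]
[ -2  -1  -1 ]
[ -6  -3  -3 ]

First compute CT:
[[ -8,  -4,  -4],
 [-144, -72, -72],
 [-38, -19, -19]]
Now row reduce the product.
R2 ← R2 − (18)·R1: [0, 0, 0]
R3 ← R3 − (19/4)·R1: [0, 0, 0]
1 nonzero row, so rank(CT) = 1.

1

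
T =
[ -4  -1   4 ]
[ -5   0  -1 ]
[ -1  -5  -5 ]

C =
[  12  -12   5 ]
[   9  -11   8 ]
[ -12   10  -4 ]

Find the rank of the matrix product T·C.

First compute TC:
[[-105,  99, -44],
 [-48,  50, -21],
 [  3,  17, -25]]
Now row reduce the product.
R2 ← R2 − (16/35)·R1: [0, 166/35, -31/35]
R3 ← R3 + (1/35)·R1: [0, 694/35, -919/35]
R3 ← R3 − (347/83)·R2: [0, 0, -1872/83]
3 nonzero rows, so rank(TC) = 3.

3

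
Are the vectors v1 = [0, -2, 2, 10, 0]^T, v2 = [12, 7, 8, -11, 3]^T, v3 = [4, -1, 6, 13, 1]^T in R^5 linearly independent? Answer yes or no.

Form the matrix with these vectors as rows and row reduce.
Swap R1 ↔ R2
R3 ← R3 − (1/3)·R1: [0, -10/3, 10/3, 50/3, 0]
R3 ← R3 − (5/3)·R2: [0, 0, 0, 0, 0]
2 nonzero rows, so the 3 vectors span a space of dimension 2.
Since 2 < 3, the vectors are linearly dependent.

no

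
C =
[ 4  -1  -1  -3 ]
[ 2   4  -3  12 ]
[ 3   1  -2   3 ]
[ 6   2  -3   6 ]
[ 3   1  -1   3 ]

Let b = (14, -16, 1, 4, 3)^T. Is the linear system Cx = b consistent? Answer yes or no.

yes

Row reduce the augmented matrix [C | b].
R2 ← R2 − (1/2)·R1: [0, 9/2, -5/2, 27/2, -23]
R3 ← R3 − (3/4)·R1: [0, 7/4, -5/4, 21/4, -19/2]
R4 ← R4 − (3/2)·R1: [0, 7/2, -3/2, 21/2, -17]
R5 ← R5 − (3/4)·R1: [0, 7/4, -1/4, 21/4, -15/2]
R3 ← R3 − (7/18)·R2: [0, 0, -5/18, 0, -5/9]
R4 ← R4 − (7/9)·R2: [0, 0, 4/9, 0, 8/9]
R5 ← R5 − (7/18)·R2: [0, 0, 13/18, 0, 13/9]
R4 ← R4 + (8/5)·R3: [0, 0, 0, 0, 0]
R5 ← R5 + (13/5)·R3: [0, 0, 0, 0, 0]
The echelon form has 3 nonzero rows, and every pivot lies in the first 4 columns, so rank(C) = rank([C|b]) = 3.
The system is consistent.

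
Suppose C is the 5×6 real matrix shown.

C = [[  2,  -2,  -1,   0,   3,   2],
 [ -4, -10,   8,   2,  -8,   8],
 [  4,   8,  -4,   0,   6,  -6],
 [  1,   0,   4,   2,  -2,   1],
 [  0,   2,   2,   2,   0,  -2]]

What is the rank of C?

4

Row reduce to echelon form.
R2 ← R2 + (2)·R1: [0, -14, 6, 2, -2, 12]
R3 ← R3 − (2)·R1: [0, 12, -2, 0, 0, -10]
R4 ← R4 − (1/2)·R1: [0, 1, 9/2, 2, -7/2, 0]
R3 ← R3 + (6/7)·R2: [0, 0, 22/7, 12/7, -12/7, 2/7]
R4 ← R4 + (1/14)·R2: [0, 0, 69/14, 15/7, -51/14, 6/7]
R5 ← R5 + (1/7)·R2: [0, 0, 20/7, 16/7, -2/7, -2/7]
R4 ← R4 − (69/44)·R3: [0, 0, 0, -6/11, -21/22, 9/22]
R5 ← R5 − (10/11)·R3: [0, 0, 0, 8/11, 14/11, -6/11]
R5 ← R5 + (4/3)·R4: [0, 0, 0, 0, 0, 0]
Echelon form has 4 nonzero rows, so rank(C) = 4.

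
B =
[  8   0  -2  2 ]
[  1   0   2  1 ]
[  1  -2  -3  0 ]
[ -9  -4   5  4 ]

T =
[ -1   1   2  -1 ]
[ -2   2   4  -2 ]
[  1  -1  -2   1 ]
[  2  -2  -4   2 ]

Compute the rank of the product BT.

First compute BT:
[[ -6,   6,  12,  -6],
 [  3,  -3,  -6,   3],
 [  0,   0,   0,   0],
 [ 30, -30, -60,  30]]
Now row reduce the product.
R2 ← R2 + (1/2)·R1: [0, 0, 0, 0]
R4 ← R4 + (5)·R1: [0, 0, 0, 0]
1 nonzero row, so rank(BT) = 1.

1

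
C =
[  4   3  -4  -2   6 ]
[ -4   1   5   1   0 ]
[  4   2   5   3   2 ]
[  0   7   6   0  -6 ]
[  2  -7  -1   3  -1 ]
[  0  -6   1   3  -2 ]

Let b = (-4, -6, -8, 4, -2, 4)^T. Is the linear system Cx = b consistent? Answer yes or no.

no

Row reduce the augmented matrix [C | b].
R2 ← R2 + R1: [0, 4, 1, -1, 6, -10]
R3 ← R3 − R1: [0, -1, 9, 5, -4, -4]
R5 ← R5 − (1/2)·R1: [0, -17/2, 1, 4, -4, 0]
R3 ← R3 + (1/4)·R2: [0, 0, 37/4, 19/4, -5/2, -13/2]
R4 ← R4 − (7/4)·R2: [0, 0, 17/4, 7/4, -33/2, 43/2]
R5 ← R5 + (17/8)·R2: [0, 0, 25/8, 15/8, 35/4, -85/4]
R6 ← R6 + (3/2)·R2: [0, 0, 5/2, 3/2, 7, -11]
R4 ← R4 − (17/37)·R3: [0, 0, 0, -16/37, -568/37, 906/37]
R5 ← R5 − (25/74)·R3: [0, 0, 0, 10/37, 355/37, -705/37]
R6 ← R6 − (10/37)·R3: [0, 0, 0, 8/37, 284/37, -342/37]
R5 ← R5 + (5/8)·R4: [0, 0, 0, 0, 0, -15/4]
R6 ← R6 + (1/2)·R4: [0, 0, 0, 0, 0, 3]
R6 ← R6 + (4/5)·R5: [0, 0, 0, 0, 0, 0]
The echelon form has 5 nonzero rows; the last pivot sits in the augmented column, so rank(C) = 4 but rank([C|b]) = 5.
Since the ranks differ, the system is inconsistent.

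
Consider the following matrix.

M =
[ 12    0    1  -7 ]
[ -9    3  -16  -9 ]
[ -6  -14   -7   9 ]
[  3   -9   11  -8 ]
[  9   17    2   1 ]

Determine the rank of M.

Row reduce to echelon form.
R2 ← R2 + (3/4)·R1: [0, 3, -61/4, -57/4]
R3 ← R3 + (1/2)·R1: [0, -14, -13/2, 11/2]
R4 ← R4 − (1/4)·R1: [0, -9, 43/4, -25/4]
R5 ← R5 − (3/4)·R1: [0, 17, 5/4, 25/4]
R3 ← R3 + (14/3)·R2: [0, 0, -233/3, -61]
R4 ← R4 + (3)·R2: [0, 0, -35, -49]
R5 ← R5 − (17/3)·R2: [0, 0, 263/3, 87]
R4 ← R4 − (105/233)·R3: [0, 0, 0, -5012/233]
R5 ← R5 + (263/233)·R3: [0, 0, 0, 4228/233]
R5 ← R5 + (151/179)·R4: [0, 0, 0, 0]
Echelon form has 4 nonzero rows, so rank(M) = 4.

4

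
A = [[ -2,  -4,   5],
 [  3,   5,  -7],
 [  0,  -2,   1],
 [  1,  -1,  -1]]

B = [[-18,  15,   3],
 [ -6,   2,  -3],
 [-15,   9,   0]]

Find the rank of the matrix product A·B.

2

First compute AB:
[[-15,   7,   6],
 [ 21,  -8,  -6],
 [ -3,   5,   6],
 [  3,   4,   6]]
Now row reduce the product.
R2 ← R2 + (7/5)·R1: [0, 9/5, 12/5]
R3 ← R3 − (1/5)·R1: [0, 18/5, 24/5]
R4 ← R4 + (1/5)·R1: [0, 27/5, 36/5]
R3 ← R3 − (2)·R2: [0, 0, 0]
R4 ← R4 − (3)·R2: [0, 0, 0]
2 nonzero rows, so rank(AB) = 2.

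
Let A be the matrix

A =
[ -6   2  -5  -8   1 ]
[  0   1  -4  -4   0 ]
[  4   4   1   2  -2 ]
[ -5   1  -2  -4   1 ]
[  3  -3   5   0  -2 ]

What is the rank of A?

Row reduce to echelon form.
R3 ← R3 + (2/3)·R1: [0, 16/3, -7/3, -10/3, -4/3]
R4 ← R4 − (5/6)·R1: [0, -2/3, 13/6, 8/3, 1/6]
R5 ← R5 + (1/2)·R1: [0, -2, 5/2, -4, -3/2]
R3 ← R3 − (16/3)·R2: [0, 0, 19, 18, -4/3]
R4 ← R4 + (2/3)·R2: [0, 0, -1/2, 0, 1/6]
R5 ← R5 + (2)·R2: [0, 0, -11/2, -12, -3/2]
R4 ← R4 + (1/38)·R3: [0, 0, 0, 9/19, 5/38]
R5 ← R5 + (11/38)·R3: [0, 0, 0, -129/19, -215/114]
R5 ← R5 + (43/3)·R4: [0, 0, 0, 0, 0]
Echelon form has 4 nonzero rows, so rank(A) = 4.

4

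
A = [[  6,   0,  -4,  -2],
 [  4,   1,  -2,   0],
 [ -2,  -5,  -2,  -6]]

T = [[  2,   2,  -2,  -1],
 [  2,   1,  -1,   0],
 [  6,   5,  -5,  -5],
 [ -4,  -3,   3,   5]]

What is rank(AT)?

First compute AT:
[[ -4,  -2,   2,   4],
 [ -2,  -1,   1,   6],
 [ -2,  -1,   1, -18]]
Now row reduce the product.
R2 ← R2 − (1/2)·R1: [0, 0, 0, 4]
R3 ← R3 − (1/2)·R1: [0, 0, 0, -20]
R3 ← R3 + (5)·R2: [0, 0, 0, 0]
2 nonzero rows, so rank(AT) = 2.

2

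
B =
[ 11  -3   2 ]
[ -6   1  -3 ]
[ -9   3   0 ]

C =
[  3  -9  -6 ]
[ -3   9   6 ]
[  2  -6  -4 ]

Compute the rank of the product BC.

First compute BC:
[[ 46, -138, -92],
 [-27,  81,  54],
 [-36, 108,  72]]
Now row reduce the product.
R2 ← R2 + (27/46)·R1: [0, 0, 0]
R3 ← R3 + (18/23)·R1: [0, 0, 0]
1 nonzero row, so rank(BC) = 1.

1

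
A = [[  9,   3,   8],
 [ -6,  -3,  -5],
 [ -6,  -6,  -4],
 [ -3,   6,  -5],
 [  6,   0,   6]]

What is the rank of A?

Row reduce to echelon form.
R2 ← R2 + (2/3)·R1: [0, -1, 1/3]
R3 ← R3 + (2/3)·R1: [0, -4, 4/3]
R4 ← R4 + (1/3)·R1: [0, 7, -7/3]
R5 ← R5 − (2/3)·R1: [0, -2, 2/3]
R3 ← R3 − (4)·R2: [0, 0, 0]
R4 ← R4 + (7)·R2: [0, 0, 0]
R5 ← R5 − (2)·R2: [0, 0, 0]
Echelon form has 2 nonzero rows, so rank(A) = 2.

2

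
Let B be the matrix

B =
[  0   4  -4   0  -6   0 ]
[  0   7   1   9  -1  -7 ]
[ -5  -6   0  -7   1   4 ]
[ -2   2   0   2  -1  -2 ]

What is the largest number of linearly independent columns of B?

Row reduce to echelon form.
Swap R1 ↔ R3
R4 ← R4 − (2/5)·R1: [0, 22/5, 0, 24/5, -7/5, -18/5]
R3 ← R3 − (4/7)·R2: [0, 0, -32/7, -36/7, -38/7, 4]
R4 ← R4 − (22/35)·R2: [0, 0, -22/35, -6/7, -27/35, 4/5]
R4 ← R4 − (11/80)·R3: [0, 0, 0, -3/20, -1/40, 1/4]
Echelon form has 4 nonzero rows, so rank(B) = 4.
The rank gives the maximum number of linearly independent columns: 4.

4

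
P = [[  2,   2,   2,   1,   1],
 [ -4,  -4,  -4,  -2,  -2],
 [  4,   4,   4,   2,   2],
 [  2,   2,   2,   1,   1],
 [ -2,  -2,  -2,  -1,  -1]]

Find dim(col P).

1

Row reduce to echelon form.
R2 ← R2 + (2)·R1: [0, 0, 0, 0, 0]
R3 ← R3 − (2)·R1: [0, 0, 0, 0, 0]
R4 ← R4 − R1: [0, 0, 0, 0, 0]
R5 ← R5 + R1: [0, 0, 0, 0, 0]
Echelon form has 1 nonzero row, so rank(P) = 1.
The column space has dimension equal to the rank: 1.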